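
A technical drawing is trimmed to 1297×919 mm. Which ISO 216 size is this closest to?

Aspect ratio 1297/919 ≈ 1.411 — close to the ISO √2 ≈ 1.414.
In the C-series (envelope sizes, between A and B): C0 = 917 × 1297 mm.
Off by 2 mm total — nearest standard size.

C0 (917 × 1297 mm)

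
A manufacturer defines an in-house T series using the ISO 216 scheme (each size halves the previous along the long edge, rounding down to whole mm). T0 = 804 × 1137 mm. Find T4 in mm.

T1: ⌊1137/2⌋ × 804 = 568 × 804 mm
T2: ⌊804/2⌋ × 568 = 402 × 568 mm
T3: ⌊568/2⌋ × 402 = 284 × 402 mm
T4: ⌊402/2⌋ × 284 = 201 × 284 mm

201 × 284 mm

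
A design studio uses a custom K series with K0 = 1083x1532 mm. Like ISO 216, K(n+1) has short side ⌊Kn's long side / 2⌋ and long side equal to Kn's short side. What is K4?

270 × 383 mm

K1 = 766 × 1083 mm (from K0 by 1 halving).
K2: ⌊1083/2⌋ × 766 = 541 × 766 mm
K3: ⌊766/2⌋ × 541 = 383 × 541 mm
K4: ⌊541/2⌋ × 383 = 270 × 383 mm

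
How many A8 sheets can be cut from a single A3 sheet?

32

Each ISO step halves the sheet: 1 × A3 → 2 × A4 → 4 × A5 → 8 × A6 → …
From A3 to A8 is 5 halving steps: 2^5 = 32.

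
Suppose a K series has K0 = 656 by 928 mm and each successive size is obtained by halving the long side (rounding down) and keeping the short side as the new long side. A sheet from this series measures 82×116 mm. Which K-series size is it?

K6

K0: 656 × 928 mm
K1: 464 × 656 mm
K2: 328 × 464 mm
K3: 232 × 328 mm
K4: 164 × 232 mm
K5: 116 × 164 mm
K6: 82 × 116 mm
K7: 58 × 82 mm
→ matches K6.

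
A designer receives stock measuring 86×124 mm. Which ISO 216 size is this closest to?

Aspect ratio 124/86 ≈ 1.442 (ISO target is √2 ≈ 1.414).
In the B-series (B0 = 1000 × 1414 mm): B7 = 88 × 125 mm.
Off by 3 mm total — nearest standard size.

B7 (88 × 125 mm)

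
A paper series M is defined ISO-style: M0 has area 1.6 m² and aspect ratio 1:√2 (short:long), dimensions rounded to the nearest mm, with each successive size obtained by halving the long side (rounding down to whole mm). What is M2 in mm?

Let M0's short side be w mm. w · w√2 = 1.6 m² = 1,600,000 mm², so w ≈ 1063.7 mm and w√2 ≈ 1504.2 mm → M0 = 1064 × 1504 mm.
M1: ⌊1504/2⌋ × 1064 = 752 × 1064 mm
M2: ⌊1064/2⌋ × 752 = 532 × 752 mm

532 × 752 mm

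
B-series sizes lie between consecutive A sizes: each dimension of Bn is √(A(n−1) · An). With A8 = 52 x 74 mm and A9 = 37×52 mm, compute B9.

Short side: √(52 · 37) = √1924 ≈ 43.9 → 44 mm
Long side: √(74 · 52) = √3848 ≈ 62.0 → 62 mm

44 × 62 mm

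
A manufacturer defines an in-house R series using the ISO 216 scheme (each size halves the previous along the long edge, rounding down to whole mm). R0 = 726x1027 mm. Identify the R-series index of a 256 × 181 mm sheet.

R0: 726 × 1027 mm
R1: 513 × 726 mm
R2: 363 × 513 mm
R3: 256 × 363 mm
R4: 181 × 256 mm
R5: 128 × 181 mm
→ matches R4.

R4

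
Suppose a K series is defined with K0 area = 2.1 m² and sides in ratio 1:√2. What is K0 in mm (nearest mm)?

Let the short side be w mm. Then w · w√2 = 2.1 m² = 2,100,000 mm².
w² = 2,100,000/√2, so w ≈ 1218.6 mm; long side = w√2 ≈ 1723.3 mm.

1219 × 1723 mm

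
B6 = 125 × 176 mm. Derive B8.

62 × 88 mm

B7: ⌊176/2⌋ × 125 = 88 × 125 mm
B8: ⌊125/2⌋ × 88 = 62 × 88 mm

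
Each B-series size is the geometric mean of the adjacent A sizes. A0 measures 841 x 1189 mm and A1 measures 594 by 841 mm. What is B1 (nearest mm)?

Short side: √(841 · 594) = √499554 ≈ 706.8 → 707 mm
Long side: √(1189 · 841) = √999949 ≈ 1000.0 → 1000 mm

707 × 1000 mm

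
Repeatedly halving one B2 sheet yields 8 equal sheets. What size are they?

B5

8 = 2^3, so 3 halving steps.
B2 → B3 → … → B5 after 3 steps.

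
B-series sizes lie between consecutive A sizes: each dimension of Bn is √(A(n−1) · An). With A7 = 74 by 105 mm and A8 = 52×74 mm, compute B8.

Short side: √(74 · 52) = √3848 ≈ 62.0 → 62 mm
Long side: √(105 · 74) = √7770 ≈ 88.1 → 88 mm

62 × 88 mm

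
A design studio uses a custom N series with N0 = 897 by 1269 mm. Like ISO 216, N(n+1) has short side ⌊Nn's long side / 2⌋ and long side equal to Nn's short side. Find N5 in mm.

158 × 224 mm

N1 = 634 × 897 mm (from N0 by 1 halving).
N2: ⌊897/2⌋ × 634 = 448 × 634 mm
N3: ⌊634/2⌋ × 448 = 317 × 448 mm
N4: ⌊448/2⌋ × 317 = 224 × 317 mm
N5: ⌊317/2⌋ × 224 = 158 × 224 mm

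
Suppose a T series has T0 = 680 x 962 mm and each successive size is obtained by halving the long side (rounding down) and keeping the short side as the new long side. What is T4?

170 × 240 mm

T1: ⌊962/2⌋ × 680 = 481 × 680 mm
T2: ⌊680/2⌋ × 481 = 340 × 481 mm
T3: ⌊481/2⌋ × 340 = 240 × 340 mm
T4: ⌊340/2⌋ × 240 = 170 × 240 mm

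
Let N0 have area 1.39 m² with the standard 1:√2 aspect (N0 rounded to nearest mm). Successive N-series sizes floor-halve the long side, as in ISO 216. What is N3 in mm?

Let N0's short side be w mm. w · w√2 = 1.39 m² = 1,390,000 mm², so w ≈ 991.4 mm and w√2 ≈ 1402.1 mm → N0 = 991 × 1402 mm.
N1: ⌊1402/2⌋ × 991 = 701 × 991 mm
N2: ⌊991/2⌋ × 701 = 495 × 701 mm
N3: ⌊701/2⌋ × 495 = 350 × 495 mm

350 × 495 mm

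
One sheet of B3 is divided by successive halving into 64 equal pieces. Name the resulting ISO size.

B9

64 = 2^6, so 6 halving steps.
B3 → B4 → … → B9 after 6 steps.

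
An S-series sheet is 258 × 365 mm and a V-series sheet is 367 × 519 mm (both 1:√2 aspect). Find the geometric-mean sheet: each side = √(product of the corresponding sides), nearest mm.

Short side: √(258 · 367) = √94686 ≈ 307.7 → 308 mm
Long side: √(365 · 519) = √189435 ≈ 435.2 → 435 mm

308 × 435 mm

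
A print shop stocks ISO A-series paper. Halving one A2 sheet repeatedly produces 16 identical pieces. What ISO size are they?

16 = 2^4, so 4 halving steps.
A2 → A3 → … → A6 after 4 steps.

A6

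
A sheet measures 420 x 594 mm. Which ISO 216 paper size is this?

A2 (420 × 594 mm)

Aspect ratio 594/420 ≈ 1.414 — close to the ISO √2 ≈ 1.414.
In the A-series (A0 area = 1 m²): A2 = 420 × 594 mm.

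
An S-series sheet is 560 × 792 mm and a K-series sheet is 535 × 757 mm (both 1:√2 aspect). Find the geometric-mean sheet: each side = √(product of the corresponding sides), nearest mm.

Short side: √(560 · 535) = √299600 ≈ 547.4 → 547 mm
Long side: √(792 · 757) = √599544 ≈ 774.3 → 774 mm

547 × 774 mm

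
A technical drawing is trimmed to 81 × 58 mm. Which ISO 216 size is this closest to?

C8 (57 × 81 mm)

Aspect ratio 81/58 ≈ 1.397 (ISO target is √2 ≈ 1.414).
In the C-series (envelope sizes, between A and B): C8 = 57 × 81 mm.
Off by 1 mm total — nearest standard size.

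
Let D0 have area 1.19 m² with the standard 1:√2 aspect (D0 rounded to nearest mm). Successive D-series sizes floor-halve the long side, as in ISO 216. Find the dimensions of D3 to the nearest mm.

Let D0's short side be w mm. w · w√2 = 1.19 m² = 1,190,000 mm², so w ≈ 917.3 mm and w√2 ≈ 1297.3 mm → D0 = 917 × 1297 mm.
D1: ⌊1297/2⌋ × 917 = 648 × 917 mm
D2: ⌊917/2⌋ × 648 = 458 × 648 mm
D3: ⌊648/2⌋ × 458 = 324 × 458 mm

324 × 458 mm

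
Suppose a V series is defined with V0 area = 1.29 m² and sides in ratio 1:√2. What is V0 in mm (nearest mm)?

Let the short side be w mm. Then w · w√2 = 1.29 m² = 1,290,000 mm².
w² = 1,290,000/√2, so w ≈ 955.1 mm; long side = w√2 ≈ 1350.7 mm.

955 × 1351 mm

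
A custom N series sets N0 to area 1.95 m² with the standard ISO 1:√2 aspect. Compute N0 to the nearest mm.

1174 × 1661 mm

Let the short side be w mm. Then w · w√2 = 1.95 m² = 1,950,000 mm².
w² = 1,950,000/√2, so w ≈ 1174.2 mm; long side = w√2 ≈ 1660.6 mm.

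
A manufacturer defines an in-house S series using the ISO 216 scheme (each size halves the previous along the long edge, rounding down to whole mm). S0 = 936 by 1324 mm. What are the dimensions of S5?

S1 = 662 × 936 mm (from S0 by 1 halving).
S2: ⌊936/2⌋ × 662 = 468 × 662 mm
S3: ⌊662/2⌋ × 468 = 331 × 468 mm
S4: ⌊468/2⌋ × 331 = 234 × 331 mm
S5: ⌊331/2⌋ × 234 = 165 × 234 mm

165 × 234 mm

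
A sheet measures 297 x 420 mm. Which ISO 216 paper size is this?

A3 (297 × 420 mm)

Aspect ratio 420/297 ≈ 1.414 — close to the ISO √2 ≈ 1.414.
In the A-series (A0 area = 1 m²): A3 = 297 × 420 mm.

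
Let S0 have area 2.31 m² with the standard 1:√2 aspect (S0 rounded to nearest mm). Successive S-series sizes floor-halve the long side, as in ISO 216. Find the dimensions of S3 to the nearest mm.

451 × 639 mm

Let S0's short side be w mm. w · w√2 = 2.31 m² = 2,310,000 mm², so w ≈ 1278.1 mm and w√2 ≈ 1807.4 mm → S0 = 1278 × 1807 mm.
S1: ⌊1807/2⌋ × 1278 = 903 × 1278 mm
S2: ⌊1278/2⌋ × 903 = 639 × 903 mm
S3: ⌊903/2⌋ × 639 = 451 × 639 mm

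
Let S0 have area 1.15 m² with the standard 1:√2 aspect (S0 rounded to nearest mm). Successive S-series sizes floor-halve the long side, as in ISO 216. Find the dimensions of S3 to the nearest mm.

Let S0's short side be w mm. w · w√2 = 1.15 m² = 1,150,000 mm², so w ≈ 901.8 mm and w√2 ≈ 1275.3 mm → S0 = 902 × 1275 mm.
S1: ⌊1275/2⌋ × 902 = 637 × 902 mm
S2: ⌊902/2⌋ × 637 = 451 × 637 mm
S3: ⌊637/2⌋ × 451 = 318 × 451 mm

318 × 451 mm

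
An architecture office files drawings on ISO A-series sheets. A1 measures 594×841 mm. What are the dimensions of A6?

A2: ⌊841/2⌋ × 594 = 420 × 594 mm
A3: ⌊594/2⌋ × 420 = 297 × 420 mm
A4: ⌊420/2⌋ × 297 = 210 × 297 mm
A5: ⌊297/2⌋ × 210 = 148 × 210 mm
A6: ⌊210/2⌋ × 148 = 105 × 148 mm

105 × 148 mm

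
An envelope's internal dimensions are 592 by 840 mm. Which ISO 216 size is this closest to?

A1 (594 × 841 mm)

Aspect ratio 840/592 ≈ 1.419 — close to the ISO √2 ≈ 1.414.
In the A-series (A0 area = 1 m²): A1 = 594 × 841 mm.
Off by 3 mm total — nearest standard size.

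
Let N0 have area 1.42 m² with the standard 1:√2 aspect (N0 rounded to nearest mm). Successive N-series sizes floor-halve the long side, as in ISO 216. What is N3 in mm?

354 × 501 mm

Let N0's short side be w mm. w · w√2 = 1.42 m² = 1,420,000 mm², so w ≈ 1002.0 mm and w√2 ≈ 1417.1 mm → N0 = 1002 × 1417 mm.
N1: ⌊1417/2⌋ × 1002 = 708 × 1002 mm
N2: ⌊1002/2⌋ × 708 = 501 × 708 mm
N3: ⌊708/2⌋ × 501 = 354 × 501 mm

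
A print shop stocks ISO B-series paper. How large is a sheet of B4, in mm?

250 × 353 mm

B0 = 1000 × 1414 mm (B0 has a 1000 mm short side, aspect 1:√2).
B1: ⌊1414/2⌋ × 1000 = 707 × 1000 mm
B2: ⌊1000/2⌋ × 707 = 500 × 707 mm
B3: ⌊707/2⌋ × 500 = 353 × 500 mm
B4: ⌊500/2⌋ × 353 = 250 × 353 mm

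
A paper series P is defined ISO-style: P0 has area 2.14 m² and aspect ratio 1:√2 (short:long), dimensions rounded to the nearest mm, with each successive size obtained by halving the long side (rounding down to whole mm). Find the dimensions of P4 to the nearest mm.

307 × 435 mm

Let P0's short side be w mm. w · w√2 = 2.14 m² = 2,140,000 mm², so w ≈ 1230.1 mm and w√2 ≈ 1739.7 mm → P0 = 1230 × 1740 mm.
P1: ⌊1740/2⌋ × 1230 = 870 × 1230 mm
P2: ⌊1230/2⌋ × 870 = 615 × 870 mm
P3: ⌊870/2⌋ × 615 = 435 × 615 mm
P4: ⌊615/2⌋ × 435 = 307 × 435 mm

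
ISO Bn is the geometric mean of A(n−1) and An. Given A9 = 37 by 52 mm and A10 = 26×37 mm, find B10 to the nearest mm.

31 × 44 mm

Short side: √(37 · 26) = √962 ≈ 31.0 → 31 mm
Long side: √(52 · 37) = √1924 ≈ 43.9 → 44 mm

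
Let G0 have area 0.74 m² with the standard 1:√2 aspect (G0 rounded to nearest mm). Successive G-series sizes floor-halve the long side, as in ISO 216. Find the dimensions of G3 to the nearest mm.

255 × 361 mm

Let G0's short side be w mm. w · w√2 = 0.74 m² = 740,000 mm², so w ≈ 723.4 mm and w√2 ≈ 1023.0 mm → G0 = 723 × 1023 mm.
G1: ⌊1023/2⌋ × 723 = 511 × 723 mm
G2: ⌊723/2⌋ × 511 = 361 × 511 mm
G3: ⌊511/2⌋ × 361 = 255 × 361 mm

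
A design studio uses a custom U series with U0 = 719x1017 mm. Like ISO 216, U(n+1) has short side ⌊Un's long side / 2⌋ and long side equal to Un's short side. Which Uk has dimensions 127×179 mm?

U5

U0: 719 × 1017 mm
U1: 508 × 719 mm
U2: 359 × 508 mm
U3: 254 × 359 mm
U4: 179 × 254 mm
U5: 127 × 179 mm
U6: 89 × 127 mm
→ matches U5.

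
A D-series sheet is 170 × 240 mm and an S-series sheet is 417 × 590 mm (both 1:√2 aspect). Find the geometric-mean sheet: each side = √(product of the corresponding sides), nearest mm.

266 × 376 mm

Short side: √(170 · 417) = √70890 ≈ 266.3 → 266 mm
Long side: √(240 · 590) = √141600 ≈ 376.3 → 376 mm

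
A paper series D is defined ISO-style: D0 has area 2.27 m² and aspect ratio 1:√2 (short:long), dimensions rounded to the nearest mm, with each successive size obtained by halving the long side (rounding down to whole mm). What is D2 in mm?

633 × 896 mm

Let D0's short side be w mm. w · w√2 = 2.27 m² = 2,270,000 mm², so w ≈ 1266.9 mm and w√2 ≈ 1791.7 mm → D0 = 1267 × 1792 mm.
D1: ⌊1792/2⌋ × 1267 = 896 × 1267 mm
D2: ⌊1267/2⌋ × 896 = 633 × 896 mm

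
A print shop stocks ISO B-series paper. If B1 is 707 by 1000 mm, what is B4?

B2: ⌊1000/2⌋ × 707 = 500 × 707 mm
B3: ⌊707/2⌋ × 500 = 353 × 500 mm
B4: ⌊500/2⌋ × 353 = 250 × 353 mm

250 × 353 mm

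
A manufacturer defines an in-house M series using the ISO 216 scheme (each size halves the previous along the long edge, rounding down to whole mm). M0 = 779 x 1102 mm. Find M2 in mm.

389 × 551 mm

M1: ⌊1102/2⌋ × 779 = 551 × 779 mm
M2: ⌊779/2⌋ × 551 = 389 × 551 mm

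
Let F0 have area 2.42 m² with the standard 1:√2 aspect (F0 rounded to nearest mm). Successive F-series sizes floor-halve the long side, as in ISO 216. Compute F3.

462 × 654 mm

Let F0's short side be w mm. w · w√2 = 2.42 m² = 2,420,000 mm², so w ≈ 1308.1 mm and w√2 ≈ 1850.0 mm → F0 = 1308 × 1850 mm.
F1: ⌊1850/2⌋ × 1308 = 925 × 1308 mm
F2: ⌊1308/2⌋ × 925 = 654 × 925 mm
F3: ⌊925/2⌋ × 654 = 462 × 654 mm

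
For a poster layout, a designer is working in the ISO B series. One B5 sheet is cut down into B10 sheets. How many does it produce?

32

Each ISO step halves the sheet: 1 × B5 → 2 × B6 → 4 × B7 → 8 × B8 → …
From B5 to B10 is 5 halving steps: 2^5 = 32.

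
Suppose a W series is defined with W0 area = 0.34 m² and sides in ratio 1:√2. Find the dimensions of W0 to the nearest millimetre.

490 × 693 mm

Let the short side be w mm. Then w · w√2 = 0.34 m² = 340,000 mm².
w² = 340,000/√2, so w ≈ 490.3 mm; long side = w√2 ≈ 693.4 mm.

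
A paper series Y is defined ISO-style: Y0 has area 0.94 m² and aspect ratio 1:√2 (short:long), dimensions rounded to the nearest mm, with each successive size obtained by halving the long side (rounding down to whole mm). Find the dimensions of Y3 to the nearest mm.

288 × 407 mm

Let Y0's short side be w mm. w · w√2 = 0.94 m² = 940,000 mm², so w ≈ 815.3 mm and w√2 ≈ 1153.0 mm → Y0 = 815 × 1153 mm.
Y1: ⌊1153/2⌋ × 815 = 576 × 815 mm
Y2: ⌊815/2⌋ × 576 = 407 × 576 mm
Y3: ⌊576/2⌋ × 407 = 288 × 407 mm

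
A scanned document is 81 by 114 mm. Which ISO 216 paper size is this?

C7 (81 × 114 mm)

Aspect ratio 114/81 ≈ 1.407 — close to the ISO √2 ≈ 1.414.
In the C-series (envelope sizes, between A and B): C7 = 81 × 114 mm.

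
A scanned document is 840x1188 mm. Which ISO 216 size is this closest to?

Aspect ratio 1188/840 ≈ 1.414 — close to the ISO √2 ≈ 1.414.
In the A-series (A0 area = 1 m²): A0 = 841 × 1189 mm.
Off by 2 mm total — nearest standard size.

A0 (841 × 1189 mm)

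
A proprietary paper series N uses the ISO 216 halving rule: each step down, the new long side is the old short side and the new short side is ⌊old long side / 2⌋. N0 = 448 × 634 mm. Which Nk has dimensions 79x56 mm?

N0: 448 × 634 mm
N1: 317 × 448 mm
N2: 224 × 317 mm
N3: 158 × 224 mm
N4: 112 × 158 mm
N5: 79 × 112 mm
N6: 56 × 79 mm
N7: 39 × 56 mm
→ matches N6.

N6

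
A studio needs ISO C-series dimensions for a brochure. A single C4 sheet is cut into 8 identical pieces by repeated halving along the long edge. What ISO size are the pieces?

C7

8 = 2^3, so 3 halving steps.
C4 → C5 → … → C7 after 3 steps.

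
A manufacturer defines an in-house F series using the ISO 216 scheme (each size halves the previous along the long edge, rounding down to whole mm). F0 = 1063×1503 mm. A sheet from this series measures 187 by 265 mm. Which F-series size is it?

F5

F0: 1063 × 1503 mm
F1: 751 × 1063 mm
F2: 531 × 751 mm
F3: 375 × 531 mm
F4: 265 × 375 mm
F5: 187 × 265 mm
F6: 132 × 187 mm
→ matches F5.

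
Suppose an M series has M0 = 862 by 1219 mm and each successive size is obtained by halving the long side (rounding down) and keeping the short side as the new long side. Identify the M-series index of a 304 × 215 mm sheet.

M0: 862 × 1219 mm
M1: 609 × 862 mm
M2: 431 × 609 mm
M3: 304 × 431 mm
M4: 215 × 304 mm
M5: 152 × 215 mm
→ matches M4.

M4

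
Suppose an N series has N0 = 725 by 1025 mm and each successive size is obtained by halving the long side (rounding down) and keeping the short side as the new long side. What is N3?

N1: ⌊1025/2⌋ × 725 = 512 × 725 mm
N2: ⌊725/2⌋ × 512 = 362 × 512 mm
N3: ⌊512/2⌋ × 362 = 256 × 362 mm

256 × 362 mm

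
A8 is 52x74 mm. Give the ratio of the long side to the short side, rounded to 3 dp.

1.423

74 / 52 = 1.423
ISO 216 targets √2 ≈ 1.414; the +0.009 deviation is from mm rounding.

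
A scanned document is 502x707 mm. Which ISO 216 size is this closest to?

Aspect ratio 707/502 ≈ 1.408 — close to the ISO √2 ≈ 1.414.
In the B-series (B0 = 1000 × 1414 mm): B2 = 500 × 707 mm.
Off by 2 mm total — nearest standard size.

B2 (500 × 707 mm)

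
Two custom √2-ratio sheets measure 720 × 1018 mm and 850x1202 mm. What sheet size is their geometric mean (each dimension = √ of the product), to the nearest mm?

Short side: √(720 · 850) = √612000 ≈ 782.3 → 782 mm
Long side: √(1018 · 1202) = √1223636 ≈ 1106.2 → 1106 mm

782 × 1106 mm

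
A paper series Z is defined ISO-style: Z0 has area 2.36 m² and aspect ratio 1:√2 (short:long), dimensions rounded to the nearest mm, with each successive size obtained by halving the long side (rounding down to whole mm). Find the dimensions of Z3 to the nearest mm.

456 × 646 mm

Let Z0's short side be w mm. w · w√2 = 2.36 m² = 2,360,000 mm², so w ≈ 1291.8 mm and w√2 ≈ 1826.9 mm → Z0 = 1292 × 1827 mm.
Z1: ⌊1827/2⌋ × 1292 = 913 × 1292 mm
Z2: ⌊1292/2⌋ × 913 = 646 × 913 mm
Z3: ⌊913/2⌋ × 646 = 456 × 646 mm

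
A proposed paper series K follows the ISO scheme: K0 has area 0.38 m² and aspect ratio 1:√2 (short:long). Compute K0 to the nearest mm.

Let the short side be w mm. Then w · w√2 = 0.38 m² = 380,000 mm².
w² = 380,000/√2, so w ≈ 518.4 mm; long side = w√2 ≈ 733.1 mm.

518 × 733 mm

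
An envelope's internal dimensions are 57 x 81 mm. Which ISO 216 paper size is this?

Aspect ratio 81/57 ≈ 1.421 — close to the ISO √2 ≈ 1.414.
In the C-series (envelope sizes, between A and B): C8 = 57 × 81 mm.

C8 (57 × 81 mm)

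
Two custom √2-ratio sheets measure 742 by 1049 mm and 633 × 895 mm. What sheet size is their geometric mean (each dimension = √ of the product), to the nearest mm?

Short side: √(742 · 633) = √469686 ≈ 685.3 → 685 mm
Long side: √(1049 · 895) = √938855 ≈ 968.9 → 969 mm

685 × 969 mm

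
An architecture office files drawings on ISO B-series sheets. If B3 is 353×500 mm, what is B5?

B4: ⌊500/2⌋ × 353 = 250 × 353 mm
B5: ⌊353/2⌋ × 250 = 176 × 250 mm

176 × 250 mm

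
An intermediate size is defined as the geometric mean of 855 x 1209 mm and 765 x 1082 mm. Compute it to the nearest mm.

Short side: √(855 · 765) = √654075 ≈ 808.7 → 809 mm
Long side: √(1209 · 1082) = √1308138 ≈ 1143.7 → 1144 mm

809 × 1144 mm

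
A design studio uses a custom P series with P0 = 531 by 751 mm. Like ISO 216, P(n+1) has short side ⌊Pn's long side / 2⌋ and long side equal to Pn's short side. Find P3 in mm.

187 × 265 mm

P1: ⌊751/2⌋ × 531 = 375 × 531 mm
P2: ⌊531/2⌋ × 375 = 265 × 375 mm
P3: ⌊375/2⌋ × 265 = 187 × 265 mm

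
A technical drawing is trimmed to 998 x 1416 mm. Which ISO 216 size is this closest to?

B0 (1000 × 1414 mm)

Aspect ratio 1416/998 ≈ 1.419 — close to the ISO √2 ≈ 1.414.
In the B-series (B0 = 1000 × 1414 mm): B0 = 1000 × 1414 mm.
Off by 4 mm total — nearest standard size.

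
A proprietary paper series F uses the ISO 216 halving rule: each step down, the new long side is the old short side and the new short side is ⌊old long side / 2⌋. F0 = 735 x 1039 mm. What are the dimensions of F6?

F1: ⌊1039/2⌋ × 735 = 519 × 735 mm
F2: ⌊735/2⌋ × 519 = 367 × 519 mm
F3: ⌊519/2⌋ × 367 = 259 × 367 mm
F4: ⌊367/2⌋ × 259 = 183 × 259 mm
F5: ⌊259/2⌋ × 183 = 129 × 183 mm
F6: ⌊183/2⌋ × 129 = 91 × 129 mm

91 × 129 mm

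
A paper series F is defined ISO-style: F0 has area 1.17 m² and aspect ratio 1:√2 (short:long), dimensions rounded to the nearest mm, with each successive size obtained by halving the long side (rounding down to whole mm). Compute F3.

Let F0's short side be w mm. w · w√2 = 1.17 m² = 1,170,000 mm², so w ≈ 909.6 mm and w√2 ≈ 1286.3 mm → F0 = 910 × 1286 mm.
F1: ⌊1286/2⌋ × 910 = 643 × 910 mm
F2: ⌊910/2⌋ × 643 = 455 × 643 mm
F3: ⌊643/2⌋ × 455 = 321 × 455 mm

321 × 455 mm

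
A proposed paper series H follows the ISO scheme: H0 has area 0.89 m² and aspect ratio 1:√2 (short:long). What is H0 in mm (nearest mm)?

Let the short side be w mm. Then w · w√2 = 0.89 m² = 890,000 mm².
w² = 890,000/√2, so w ≈ 793.3 mm; long side = w√2 ≈ 1121.9 mm.

793 × 1122 mm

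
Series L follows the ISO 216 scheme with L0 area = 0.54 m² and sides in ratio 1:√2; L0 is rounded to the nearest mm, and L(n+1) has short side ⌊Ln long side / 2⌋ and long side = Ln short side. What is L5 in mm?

Let L0's short side be w mm. w · w√2 = 0.54 m² = 540,000 mm², so w ≈ 617.9 mm and w√2 ≈ 873.9 mm → L0 = 618 × 874 mm.
L1: ⌊874/2⌋ × 618 = 437 × 618 mm
L2: ⌊618/2⌋ × 437 = 309 × 437 mm
L3: ⌊437/2⌋ × 309 = 218 × 309 mm
L4: ⌊309/2⌋ × 218 = 154 × 218 mm
L5: ⌊218/2⌋ × 154 = 109 × 154 mm

109 × 154 mm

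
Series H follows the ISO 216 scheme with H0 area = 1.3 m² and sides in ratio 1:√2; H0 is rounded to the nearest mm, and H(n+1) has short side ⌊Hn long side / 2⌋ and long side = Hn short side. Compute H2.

Let H0's short side be w mm. w · w√2 = 1.3 m² = 1,300,000 mm², so w ≈ 958.8 mm and w√2 ≈ 1355.9 mm → H0 = 959 × 1356 mm.
H1: ⌊1356/2⌋ × 959 = 678 × 959 mm
H2: ⌊959/2⌋ × 678 = 479 × 678 mm

479 × 678 mm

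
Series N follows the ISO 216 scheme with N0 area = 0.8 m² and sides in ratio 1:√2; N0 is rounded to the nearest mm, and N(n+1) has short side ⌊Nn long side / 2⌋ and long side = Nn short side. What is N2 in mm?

Let N0's short side be w mm. w · w√2 = 0.8 m² = 800,000 mm², so w ≈ 752.1 mm and w√2 ≈ 1063.7 mm → N0 = 752 × 1064 mm.
N1: ⌊1064/2⌋ × 752 = 532 × 752 mm
N2: ⌊752/2⌋ × 532 = 376 × 532 mm

376 × 532 mm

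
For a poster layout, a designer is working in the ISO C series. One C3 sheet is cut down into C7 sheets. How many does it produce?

16

C3 = 324 × 458 mm; C7 = 81 × 114 mm.
Each halving step doubles the count; 4 steps from C3 to C7.
2^4 = 16.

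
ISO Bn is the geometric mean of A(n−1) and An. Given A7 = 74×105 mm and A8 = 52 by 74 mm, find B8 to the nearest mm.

62 × 88 mm

Short side: √(74 · 52) = √3848 ≈ 62.0 → 62 mm
Long side: √(105 · 74) = √7770 ≈ 88.1 → 88 mm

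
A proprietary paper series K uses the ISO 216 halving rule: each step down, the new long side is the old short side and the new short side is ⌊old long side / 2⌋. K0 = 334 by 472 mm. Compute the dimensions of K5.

59 × 83 mm

K1: ⌊472/2⌋ × 334 = 236 × 334 mm
K2: ⌊334/2⌋ × 236 = 167 × 236 mm
K3: ⌊236/2⌋ × 167 = 118 × 167 mm
K4: ⌊167/2⌋ × 118 = 83 × 118 mm
K5: ⌊118/2⌋ × 83 = 59 × 83 mm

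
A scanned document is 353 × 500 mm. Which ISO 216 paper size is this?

B3 (353 × 500 mm)

Aspect ratio 500/353 ≈ 1.416 — close to the ISO √2 ≈ 1.414.
In the B-series (B0 = 1000 × 1414 mm): B3 = 353 × 500 mm.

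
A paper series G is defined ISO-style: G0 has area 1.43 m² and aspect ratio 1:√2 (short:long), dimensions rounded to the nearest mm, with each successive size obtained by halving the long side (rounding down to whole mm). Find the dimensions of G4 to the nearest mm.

Let G0's short side be w mm. w · w√2 = 1.43 m² = 1,430,000 mm², so w ≈ 1005.6 mm and w√2 ≈ 1422.1 mm → G0 = 1006 × 1422 mm.
G1: ⌊1422/2⌋ × 1006 = 711 × 1006 mm
G2: ⌊1006/2⌋ × 711 = 503 × 711 mm
G3: ⌊711/2⌋ × 503 = 355 × 503 mm
G4: ⌊503/2⌋ × 355 = 251 × 355 mm

251 × 355 mm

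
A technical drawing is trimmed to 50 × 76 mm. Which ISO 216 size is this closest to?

A8 (52 × 74 mm)

Aspect ratio 76/50 ≈ 1.520 (ISO target is √2 ≈ 1.414).
In the A-series (A0 area = 1 m²): A8 = 52 × 74 mm.
Off by 4 mm total — nearest standard size.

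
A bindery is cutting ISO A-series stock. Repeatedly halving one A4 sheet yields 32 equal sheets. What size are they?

A9

32 = 2^5, so 5 halving steps.
A4 → A5 → … → A9 after 5 steps.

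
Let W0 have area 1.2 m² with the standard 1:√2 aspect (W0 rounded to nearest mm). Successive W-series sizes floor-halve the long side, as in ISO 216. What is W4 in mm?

Let W0's short side be w mm. w · w√2 = 1.2 m² = 1,200,000 mm², so w ≈ 921.2 mm and w√2 ≈ 1302.7 mm → W0 = 921 × 1303 mm.
W1: ⌊1303/2⌋ × 921 = 651 × 921 mm
W2: ⌊921/2⌋ × 651 = 460 × 651 mm
W3: ⌊651/2⌋ × 460 = 325 × 460 mm
W4: ⌊460/2⌋ × 325 = 230 × 325 mm

230 × 325 mm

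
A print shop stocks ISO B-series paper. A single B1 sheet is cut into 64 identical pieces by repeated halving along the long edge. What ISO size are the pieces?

64 = 2^6, so 6 halving steps.
B1 → B2 → … → B7 after 6 steps.

B7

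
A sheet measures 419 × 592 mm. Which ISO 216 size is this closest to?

A2 (420 × 594 mm)

Aspect ratio 592/419 ≈ 1.413 — close to the ISO √2 ≈ 1.414.
In the A-series (A0 area = 1 m²): A2 = 420 × 594 mm.
Off by 3 mm total — nearest standard size.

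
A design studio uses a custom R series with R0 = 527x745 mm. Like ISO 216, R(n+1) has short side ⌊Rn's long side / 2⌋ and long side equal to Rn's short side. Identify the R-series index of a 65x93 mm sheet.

R0: 527 × 745 mm
R1: 372 × 527 mm
R2: 263 × 372 mm
R3: 186 × 263 mm
R4: 131 × 186 mm
R5: 93 × 131 mm
R6: 65 × 93 mm
R7: 46 × 65 mm
→ matches R6.

R6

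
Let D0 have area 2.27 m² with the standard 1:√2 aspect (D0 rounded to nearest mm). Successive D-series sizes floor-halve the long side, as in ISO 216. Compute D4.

316 × 448 mm

Let D0's short side be w mm. w · w√2 = 2.27 m² = 2,270,000 mm², so w ≈ 1266.9 mm and w√2 ≈ 1791.7 mm → D0 = 1267 × 1792 mm.
D1: ⌊1792/2⌋ × 1267 = 896 × 1267 mm
D2: ⌊1267/2⌋ × 896 = 633 × 896 mm
D3: ⌊896/2⌋ × 633 = 448 × 633 mm
D4: ⌊633/2⌋ × 448 = 316 × 448 mm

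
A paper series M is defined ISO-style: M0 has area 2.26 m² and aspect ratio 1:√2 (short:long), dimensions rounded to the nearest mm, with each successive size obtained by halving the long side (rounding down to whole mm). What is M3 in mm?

447 × 632 mm

Let M0's short side be w mm. w · w√2 = 2.26 m² = 2,260,000 mm², so w ≈ 1264.1 mm and w√2 ≈ 1787.8 mm → M0 = 1264 × 1788 mm.
M1: ⌊1788/2⌋ × 1264 = 894 × 1264 mm
M2: ⌊1264/2⌋ × 894 = 632 × 894 mm
M3: ⌊894/2⌋ × 632 = 447 × 632 mm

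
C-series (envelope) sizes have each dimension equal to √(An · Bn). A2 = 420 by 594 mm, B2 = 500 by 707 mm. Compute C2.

Short side: √(420 · 500) = √210000 ≈ 458.3 → 458 mm
Long side: √(594 · 707) = √419958 ≈ 648.0 → 648 mm

458 × 648 mm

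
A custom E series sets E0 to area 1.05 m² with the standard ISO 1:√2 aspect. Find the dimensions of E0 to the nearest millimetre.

862 × 1219 mm

Let the short side be w mm. Then w · w√2 = 1.05 m² = 1,050,000 mm².
w² = 1,050,000/√2, so w ≈ 861.7 mm; long side = w√2 ≈ 1218.6 mm.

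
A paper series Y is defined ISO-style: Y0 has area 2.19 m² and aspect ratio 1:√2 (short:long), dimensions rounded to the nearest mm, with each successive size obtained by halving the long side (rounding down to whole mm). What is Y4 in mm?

Let Y0's short side be w mm. w · w√2 = 2.19 m² = 2,190,000 mm², so w ≈ 1244.4 mm and w√2 ≈ 1759.9 mm → Y0 = 1244 × 1760 mm.
Y1: ⌊1760/2⌋ × 1244 = 880 × 1244 mm
Y2: ⌊1244/2⌋ × 880 = 622 × 880 mm
Y3: ⌊880/2⌋ × 622 = 440 × 622 mm
Y4: ⌊622/2⌋ × 440 = 311 × 440 mm

311 × 440 mm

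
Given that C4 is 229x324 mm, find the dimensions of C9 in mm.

C5: ⌊324/2⌋ × 229 = 162 × 229 mm
C6: ⌊229/2⌋ × 162 = 114 × 162 mm
C7: ⌊162/2⌋ × 114 = 81 × 114 mm
C8: ⌊114/2⌋ × 81 = 57 × 81 mm
C9: ⌊81/2⌋ × 57 = 40 × 57 mm

40 × 57 mm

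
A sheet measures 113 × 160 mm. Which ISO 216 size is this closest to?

C6 (114 × 162 mm)

Aspect ratio 160/113 ≈ 1.416 — close to the ISO √2 ≈ 1.414.
In the C-series (envelope sizes, between A and B): C6 = 114 × 162 mm.
Off by 3 mm total — nearest standard size.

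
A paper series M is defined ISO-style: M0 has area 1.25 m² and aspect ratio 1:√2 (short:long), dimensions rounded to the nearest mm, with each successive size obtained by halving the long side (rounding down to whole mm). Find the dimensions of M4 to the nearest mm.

235 × 332 mm

Let M0's short side be w mm. w · w√2 = 1.25 m² = 1,250,000 mm², so w ≈ 940.2 mm and w√2 ≈ 1329.6 mm → M0 = 940 × 1330 mm.
M1: ⌊1330/2⌋ × 940 = 665 × 940 mm
M2: ⌊940/2⌋ × 665 = 470 × 665 mm
M3: ⌊665/2⌋ × 470 = 332 × 470 mm
M4: ⌊470/2⌋ × 332 = 235 × 332 mm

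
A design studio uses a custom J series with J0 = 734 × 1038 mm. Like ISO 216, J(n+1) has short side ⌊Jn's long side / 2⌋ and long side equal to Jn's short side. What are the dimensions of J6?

J1: ⌊1038/2⌋ × 734 = 519 × 734 mm
J2: ⌊734/2⌋ × 519 = 367 × 519 mm
J3: ⌊519/2⌋ × 367 = 259 × 367 mm
J4: ⌊367/2⌋ × 259 = 183 × 259 mm
J5: ⌊259/2⌋ × 183 = 129 × 183 mm
J6: ⌊183/2⌋ × 129 = 91 × 129 mm

91 × 129 mm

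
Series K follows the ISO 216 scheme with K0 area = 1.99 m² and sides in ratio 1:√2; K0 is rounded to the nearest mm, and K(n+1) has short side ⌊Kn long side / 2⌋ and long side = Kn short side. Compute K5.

Let K0's short side be w mm. w · w√2 = 1.99 m² = 1,990,000 mm², so w ≈ 1186.2 mm and w√2 ≈ 1677.6 mm → K0 = 1186 × 1678 mm.
K1: ⌊1678/2⌋ × 1186 = 839 × 1186 mm
K2: ⌊1186/2⌋ × 839 = 593 × 839 mm
K3: ⌊839/2⌋ × 593 = 419 × 593 mm
K4: ⌊593/2⌋ × 419 = 296 × 419 mm
K5: ⌊419/2⌋ × 296 = 209 × 296 mm

209 × 296 mm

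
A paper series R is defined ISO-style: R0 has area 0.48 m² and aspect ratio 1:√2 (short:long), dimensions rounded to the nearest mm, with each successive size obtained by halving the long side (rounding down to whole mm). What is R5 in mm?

Let R0's short side be w mm. w · w√2 = 0.48 m² = 480,000 mm², so w ≈ 582.6 mm and w√2 ≈ 823.9 mm → R0 = 583 × 824 mm.
R1: ⌊824/2⌋ × 583 = 412 × 583 mm
R2: ⌊583/2⌋ × 412 = 291 × 412 mm
R3: ⌊412/2⌋ × 291 = 206 × 291 mm
R4: ⌊291/2⌋ × 206 = 145 × 206 mm
R5: ⌊206/2⌋ × 145 = 103 × 145 mm

103 × 145 mm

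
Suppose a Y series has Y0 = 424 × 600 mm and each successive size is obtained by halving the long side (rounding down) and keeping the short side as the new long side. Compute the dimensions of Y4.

106 × 150 mm

Y1: ⌊600/2⌋ × 424 = 300 × 424 mm
Y2: ⌊424/2⌋ × 300 = 212 × 300 mm
Y3: ⌊300/2⌋ × 212 = 150 × 212 mm
Y4: ⌊212/2⌋ × 150 = 106 × 150 mm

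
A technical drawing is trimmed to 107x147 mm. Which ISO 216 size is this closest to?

Aspect ratio 147/107 ≈ 1.374 (ISO target is √2 ≈ 1.414).
In the A-series (A0 area = 1 m²): A6 = 105 × 148 mm.
Off by 3 mm total — nearest standard size.

A6 (105 × 148 mm)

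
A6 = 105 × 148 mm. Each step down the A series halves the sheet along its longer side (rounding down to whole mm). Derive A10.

26 × 37 mm

A7: ⌊148/2⌋ × 105 = 74 × 105 mm
A8: ⌊105/2⌋ × 74 = 52 × 74 mm
A9: ⌊74/2⌋ × 52 = 37 × 52 mm
A10: ⌊52/2⌋ × 37 = 26 × 37 mm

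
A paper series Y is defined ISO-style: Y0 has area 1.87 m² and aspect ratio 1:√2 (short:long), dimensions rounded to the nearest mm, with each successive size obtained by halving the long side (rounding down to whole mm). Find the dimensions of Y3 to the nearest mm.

406 × 575 mm

Let Y0's short side be w mm. w · w√2 = 1.87 m² = 1,870,000 mm², so w ≈ 1149.9 mm and w√2 ≈ 1626.2 mm → Y0 = 1150 × 1626 mm.
Y1: ⌊1626/2⌋ × 1150 = 813 × 1150 mm
Y2: ⌊1150/2⌋ × 813 = 575 × 813 mm
Y3: ⌊813/2⌋ × 575 = 406 × 575 mm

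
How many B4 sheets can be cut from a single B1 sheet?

B1 = 707 × 1000 mm; B4 = 250 × 353 mm.
Each halving step doubles the count; 3 steps from B1 to B4.
2^3 = 8.

8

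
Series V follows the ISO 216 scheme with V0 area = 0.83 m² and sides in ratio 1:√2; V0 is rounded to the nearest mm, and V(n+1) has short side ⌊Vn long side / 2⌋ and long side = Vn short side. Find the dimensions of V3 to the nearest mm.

270 × 383 mm

Let V0's short side be w mm. w · w√2 = 0.83 m² = 830,000 mm², so w ≈ 766.1 mm and w√2 ≈ 1083.4 mm → V0 = 766 × 1083 mm.
V1: ⌊1083/2⌋ × 766 = 541 × 766 mm
V2: ⌊766/2⌋ × 541 = 383 × 541 mm
V3: ⌊541/2⌋ × 383 = 270 × 383 mm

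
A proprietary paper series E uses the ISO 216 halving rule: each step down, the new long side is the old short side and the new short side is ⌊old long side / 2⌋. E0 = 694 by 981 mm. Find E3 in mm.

E1: ⌊981/2⌋ × 694 = 490 × 694 mm
E2: ⌊694/2⌋ × 490 = 347 × 490 mm
E3: ⌊490/2⌋ × 347 = 245 × 347 mm

245 × 347 mm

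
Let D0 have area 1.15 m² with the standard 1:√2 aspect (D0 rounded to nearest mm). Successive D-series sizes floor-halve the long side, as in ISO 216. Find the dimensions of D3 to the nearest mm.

Let D0's short side be w mm. w · w√2 = 1.15 m² = 1,150,000 mm², so w ≈ 901.8 mm and w√2 ≈ 1275.3 mm → D0 = 902 × 1275 mm.
D1: ⌊1275/2⌋ × 902 = 637 × 902 mm
D2: ⌊902/2⌋ × 637 = 451 × 637 mm
D3: ⌊637/2⌋ × 451 = 318 × 451 mm

318 × 451 mm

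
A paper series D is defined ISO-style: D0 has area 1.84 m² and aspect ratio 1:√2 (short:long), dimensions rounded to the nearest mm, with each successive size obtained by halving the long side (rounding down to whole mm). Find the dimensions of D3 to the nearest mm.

Let D0's short side be w mm. w · w√2 = 1.84 m² = 1,840,000 mm², so w ≈ 1140.6 mm and w√2 ≈ 1613.1 mm → D0 = 1141 × 1613 mm.
D1: ⌊1613/2⌋ × 1141 = 806 × 1141 mm
D2: ⌊1141/2⌋ × 806 = 570 × 806 mm
D3: ⌊806/2⌋ × 570 = 403 × 570 mm

403 × 570 mm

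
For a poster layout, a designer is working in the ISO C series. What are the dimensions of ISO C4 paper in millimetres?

229 × 324 mm

C0 = 917 × 1297 mm (C0 is the geometric mean of A0 and B0, aspect 1:√2).
C1: ⌊1297/2⌋ × 917 = 648 × 917 mm
C2: ⌊917/2⌋ × 648 = 458 × 648 mm
C3: ⌊648/2⌋ × 458 = 324 × 458 mm
C4: ⌊458/2⌋ × 324 = 229 × 324 mm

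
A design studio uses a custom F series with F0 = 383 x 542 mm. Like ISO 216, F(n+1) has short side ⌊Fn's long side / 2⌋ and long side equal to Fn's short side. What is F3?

135 × 191 mm

F1: ⌊542/2⌋ × 383 = 271 × 383 mm
F2: ⌊383/2⌋ × 271 = 191 × 271 mm
F3: ⌊271/2⌋ × 191 = 135 × 191 mm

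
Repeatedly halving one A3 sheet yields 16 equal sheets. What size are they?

16 = 2^4, so 4 halving steps.
A3 → A4 → … → A7 after 4 steps.

A7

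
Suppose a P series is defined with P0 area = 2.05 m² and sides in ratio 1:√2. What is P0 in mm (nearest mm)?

Let the short side be w mm. Then w · w√2 = 2.05 m² = 2,050,000 mm².
w² = 2,050,000/√2, so w ≈ 1204.0 mm; long side = w√2 ≈ 1702.7 mm.

1204 × 1703 mm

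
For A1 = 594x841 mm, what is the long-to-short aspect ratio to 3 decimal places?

841 / 594 = 1.416
ISO 216 targets √2 ≈ 1.414; the +0.002 deviation is from mm rounding.

1.416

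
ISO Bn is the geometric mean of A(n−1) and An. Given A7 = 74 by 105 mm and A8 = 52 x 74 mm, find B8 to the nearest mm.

Short side: √(74 · 52) = √3848 ≈ 62.0 → 62 mm
Long side: √(105 · 74) = √7770 ≈ 88.1 → 88 mm

62 × 88 mm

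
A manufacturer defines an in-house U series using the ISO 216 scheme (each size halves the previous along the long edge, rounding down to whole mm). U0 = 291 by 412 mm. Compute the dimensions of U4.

72 × 103 mm

U1: ⌊412/2⌋ × 291 = 206 × 291 mm
U2: ⌊291/2⌋ × 206 = 145 × 206 mm
U3: ⌊206/2⌋ × 145 = 103 × 145 mm
U4: ⌊145/2⌋ × 103 = 72 × 103 mm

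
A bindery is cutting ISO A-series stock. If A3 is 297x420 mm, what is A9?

A4: ⌊420/2⌋ × 297 = 210 × 297 mm
A5: ⌊297/2⌋ × 210 = 148 × 210 mm
A6: ⌊210/2⌋ × 148 = 105 × 148 mm
A7: ⌊148/2⌋ × 105 = 74 × 105 mm
A8: ⌊105/2⌋ × 74 = 52 × 74 mm
A9: ⌊74/2⌋ × 52 = 37 × 52 mm

37 × 52 mm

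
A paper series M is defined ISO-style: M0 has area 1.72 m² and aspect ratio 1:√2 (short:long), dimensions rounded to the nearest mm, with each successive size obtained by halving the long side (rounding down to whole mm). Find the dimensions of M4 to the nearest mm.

275 × 390 mm

Let M0's short side be w mm. w · w√2 = 1.72 m² = 1,720,000 mm², so w ≈ 1102.8 mm and w√2 ≈ 1559.6 mm → M0 = 1103 × 1560 mm.
M1: ⌊1560/2⌋ × 1103 = 780 × 1103 mm
M2: ⌊1103/2⌋ × 780 = 551 × 780 mm
M3: ⌊780/2⌋ × 551 = 390 × 551 mm
M4: ⌊551/2⌋ × 390 = 275 × 390 mm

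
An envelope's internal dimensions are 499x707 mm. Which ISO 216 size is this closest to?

B2 (500 × 707 mm)

Aspect ratio 707/499 ≈ 1.417 — close to the ISO √2 ≈ 1.414.
In the B-series (B0 = 1000 × 1414 mm): B2 = 500 × 707 mm.
Off by 1 mm total — nearest standard size.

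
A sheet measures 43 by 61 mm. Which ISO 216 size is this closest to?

Aspect ratio 61/43 ≈ 1.419 — close to the ISO √2 ≈ 1.414.
In the B-series (B0 = 1000 × 1414 mm): B9 = 44 × 62 mm.
Off by 2 mm total — nearest standard size.

B9 (44 × 62 mm)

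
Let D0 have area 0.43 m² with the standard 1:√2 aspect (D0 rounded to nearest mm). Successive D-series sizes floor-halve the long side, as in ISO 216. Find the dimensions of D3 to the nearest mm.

Let D0's short side be w mm. w · w√2 = 0.43 m² = 430,000 mm², so w ≈ 551.4 mm and w√2 ≈ 779.8 mm → D0 = 551 × 780 mm.
D1: ⌊780/2⌋ × 551 = 390 × 551 mm
D2: ⌊551/2⌋ × 390 = 275 × 390 mm
D3: ⌊390/2⌋ × 275 = 195 × 275 mm

195 × 275 mm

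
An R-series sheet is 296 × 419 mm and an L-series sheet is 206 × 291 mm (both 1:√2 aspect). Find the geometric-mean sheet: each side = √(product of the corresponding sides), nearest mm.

247 × 349 mm

Short side: √(296 · 206) = √60976 ≈ 246.9 → 247 mm
Long side: √(419 · 291) = √121929 ≈ 349.2 → 349 mm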